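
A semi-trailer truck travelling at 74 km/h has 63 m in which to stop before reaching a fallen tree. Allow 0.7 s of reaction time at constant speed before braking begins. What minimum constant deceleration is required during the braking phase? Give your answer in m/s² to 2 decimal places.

74 km/h ÷ 3.6 = 20.5556 m/s.
Distance covered during reaction = 20.5556 × 0.7 = 14.389 m.
Distance available for braking: 63 − 14.389 = 48.611 m.
v² = 2a·d ⇒ a = v²/(2d) = 20.5556² / (2 × 48.611) = 422.533 / 97.222 = 4.3461 m/s².

Required deceleration ≈ 4.35 m/s²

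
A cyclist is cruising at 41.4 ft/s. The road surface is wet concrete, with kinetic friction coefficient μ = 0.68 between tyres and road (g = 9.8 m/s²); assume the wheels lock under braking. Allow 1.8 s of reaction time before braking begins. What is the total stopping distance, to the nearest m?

Total stopping distance ≈ 35 m

41.4 ft/s × 0.3048 = 12.6187 m/s.
a = μg = 0.68 × 9.8 = 6.664 m/s².
Reaction distance = v·t_r = 12.6187 × 1.8 = 22.714 m.
Braking distance = v²/(2a) = 12.6187² / (2 × 6.664) = 159.232 / 13.328 = 11.947 m.
Total = 22.714 + 11.947 = 34.661 m.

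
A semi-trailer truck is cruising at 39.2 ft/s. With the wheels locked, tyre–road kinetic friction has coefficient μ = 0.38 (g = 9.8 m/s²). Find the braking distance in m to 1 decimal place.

Braking distance ≈ 19.2 m

39.2 ft/s × 0.3048 = 11.9482 m/s.
a = μg = 0.38 × 9.8 = 3.724 m/s².
Braking distance = v²/(2a) = 11.9482² / (2 × 3.724) = 142.759 / 7.448 = 19.167 m.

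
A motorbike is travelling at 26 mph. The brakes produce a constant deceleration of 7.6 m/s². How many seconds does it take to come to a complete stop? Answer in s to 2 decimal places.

Braking time ≈ 1.53 s

26 mph × 0.44704 = 11.6230 m/s.
Braking time = v/a = 11.6230 / 7.600 = 1.529 s.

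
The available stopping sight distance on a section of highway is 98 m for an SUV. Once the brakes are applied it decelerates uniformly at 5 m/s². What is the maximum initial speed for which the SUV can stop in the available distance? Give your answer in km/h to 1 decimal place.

Maximum speed ≈ 112.7 km/h

v²/(2a) = d ⇒ v = √(2 × 5.000 × 98) = √980.00 = 31.3050 m/s.
31.3050 m/s × 3.6 = 112.698 km/h.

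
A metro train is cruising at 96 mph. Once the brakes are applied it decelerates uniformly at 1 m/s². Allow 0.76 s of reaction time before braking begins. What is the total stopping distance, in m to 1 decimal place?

96 mph × 0.44704 = 42.9158 m/s.
Reaction distance = v·t_r = 42.9158 × 0.76 = 32.616 m.
Braking distance = v²/(2a) = 42.9158² / (2 × 1.000) = 1841.766 / 2.000 = 920.883 m.
Total = 32.616 + 920.883 = 953.499 m.

Total stopping distance ≈ 953.5 m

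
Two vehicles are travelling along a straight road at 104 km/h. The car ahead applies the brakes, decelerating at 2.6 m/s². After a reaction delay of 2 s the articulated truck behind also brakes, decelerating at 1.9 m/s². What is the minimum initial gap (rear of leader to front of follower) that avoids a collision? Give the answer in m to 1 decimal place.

104 km/h ÷ 3.6 = 28.8889 m/s.
Leader travels v²/(2a_L) = 834.569 / 5.200 = 160.494 m before stopping.
Follower covers v·t_r = 28.8889 × 2 = 57.778 m while reacting, then v²/(2a_F) = 834.569 / 3.800 = 219.623 m while braking, for a total of 57.778 + 219.623 = 277.401 m.
Since a_F ≤ a_L and the follower starts braking later, the follower is never slower than the leader, so the closest approach is when both have stopped.
Minimum gap = 277.401 − 160.494 = 116.907 m.

Minimum gap ≈ 116.9 m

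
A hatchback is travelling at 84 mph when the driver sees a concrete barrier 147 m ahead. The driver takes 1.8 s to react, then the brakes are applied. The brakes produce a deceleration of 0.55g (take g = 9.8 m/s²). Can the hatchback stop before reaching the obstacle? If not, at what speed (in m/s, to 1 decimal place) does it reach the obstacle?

No — it strikes the obstacle at 23.5 m/s

84 mph × 0.44704 = 37.5514 m/s.
a = 0.55 × 9.8 = 5.390 m/s².
Reaction distance = 37.5514 × 1.8 = 67.593 m.
Braking distance needed to stop: v²/(2a) = 1410.108 / 10.780 = 130.808 m, so total needed = 67.593 + 130.808 = 198.401 m > 147 m — it cannot stop.
Distance remaining when braking begins: 147 − 67.593 = 79.407 m.
v² = v₀² − 2a·d = 1410.108 − 2 × 5.390 × 79.407 = 554.101 m²/s².
v = √554.101 = 23.539 m/s.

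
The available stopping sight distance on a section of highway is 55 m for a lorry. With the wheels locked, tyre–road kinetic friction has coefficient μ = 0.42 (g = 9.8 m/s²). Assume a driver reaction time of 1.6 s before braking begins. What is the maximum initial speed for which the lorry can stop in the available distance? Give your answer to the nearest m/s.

Maximum speed ≈ 16 m/s

a = μg = 0.42 × 9.8 = 4.116 m/s².
Stopping distance: v·t_r + v²/(2a) = 55 with t_r = 1.6 s and a = 4.116 m/s².
So v² + 13.171 v − 452.76 = 0.
Positive root: v = −a·t_r + √((a·t_r)² + 2a·d) = −6.586 + √(43.375 + 452.76) = 15.6881 m/s.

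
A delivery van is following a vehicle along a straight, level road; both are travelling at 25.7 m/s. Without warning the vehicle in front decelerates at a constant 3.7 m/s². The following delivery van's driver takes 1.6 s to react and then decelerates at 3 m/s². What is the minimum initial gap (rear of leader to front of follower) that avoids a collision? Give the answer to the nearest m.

Minimum gap ≈ 62 m

Leader travels v²/(2a_L) = 660.490 / 7.400 = 89.255 m before stopping.
Follower covers v·t_r = 25.7000 × 1.6 = 41.120 m while reacting, then v²/(2a_F) = 660.490 / 6.000 = 110.082 m while braking, for a total of 41.120 + 110.082 = 151.202 m.
Since a_F ≤ a_L and the follower starts braking later, the follower is never slower than the leader, so the closest approach is when both have stopped.
Minimum gap = 151.202 − 89.255 = 61.947 m.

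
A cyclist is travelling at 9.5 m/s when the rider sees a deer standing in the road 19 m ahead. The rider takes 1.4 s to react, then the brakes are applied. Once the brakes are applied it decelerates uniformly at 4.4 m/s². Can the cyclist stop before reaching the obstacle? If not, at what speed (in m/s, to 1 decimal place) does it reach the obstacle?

No — it strikes the obstacle at 6.3 m/s

Reaction distance = 9.5000 × 1.4 = 13.300 m.
Braking distance needed to stop: v²/(2a) = 90.250 / 8.800 = 10.256 m, so total needed = 13.300 + 10.256 = 23.556 m > 19 m — it cannot stop.
Distance remaining when braking begins: 19 − 13.300 = 5.700 m.
v² = v₀² − 2a·d = 90.250 − 2 × 4.400 × 5.700 = 40.090 m²/s².
v = √40.090 = 6.332 m/s.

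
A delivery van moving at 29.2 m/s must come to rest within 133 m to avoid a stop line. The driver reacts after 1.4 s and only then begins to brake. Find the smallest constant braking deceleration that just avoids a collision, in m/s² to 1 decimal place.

Distance covered during reaction = 29.2000 × 1.4 = 40.880 m.
Distance available for braking: 133 − 40.880 = 92.120 m.
v² = 2a·d ⇒ a = v²/(2d) = 29.2000² / (2 × 92.120) = 852.640 / 184.240 = 4.6279 m/s².

Required deceleration ≈ 4.6 m/s²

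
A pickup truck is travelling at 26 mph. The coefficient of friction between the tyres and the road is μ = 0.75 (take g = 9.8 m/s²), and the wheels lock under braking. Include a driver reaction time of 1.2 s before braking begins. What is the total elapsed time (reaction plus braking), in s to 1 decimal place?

Total time ≈ 2.8 s

26 mph × 0.44704 = 11.6230 m/s.
a = μg = 0.75 × 9.8 = 7.350 m/s².
Braking time = v/a = 11.6230 / 7.350 = 1.581 s.
Total = 1.2 + 1.581 = 2.781 s.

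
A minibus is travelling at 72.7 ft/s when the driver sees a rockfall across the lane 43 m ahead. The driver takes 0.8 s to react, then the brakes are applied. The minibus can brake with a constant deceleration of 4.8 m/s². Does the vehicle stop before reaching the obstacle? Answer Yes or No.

72.7 ft/s × 0.3048 = 22.1590 m/s.
Reaction distance = 22.1590 × 0.8 = 17.727 m.
Braking distance = v²/(2a) = 491.021 / 9.600 = 51.148 m.
Total stopping distance = 17.727 + 51.148 = 68.875 m, vs 43 m available — it cannot stop in time and overshoots by 68.875 − 43 = 25.875 m.

No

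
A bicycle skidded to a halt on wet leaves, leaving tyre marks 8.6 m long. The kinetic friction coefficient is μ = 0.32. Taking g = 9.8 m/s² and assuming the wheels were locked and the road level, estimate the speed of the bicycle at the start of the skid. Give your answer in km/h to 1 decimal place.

Deceleration a = μg = 0.32 × 9.8 = 3.136 m/s².
v = √(2a·d) = √(2 × 3.136 × 8.6) = √53.939 = 7.3443 m/s.
= 7.3443 × 3.6 = 26.439 km/h.

Initial speed ≈ 26.4 km/h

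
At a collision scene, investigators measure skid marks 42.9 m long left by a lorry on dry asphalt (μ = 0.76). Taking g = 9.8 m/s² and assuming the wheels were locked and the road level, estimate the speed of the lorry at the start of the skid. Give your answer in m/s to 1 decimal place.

Initial speed ≈ 25.3 m/s

Deceleration a = μg = 0.76 × 9.8 = 7.448 m/s².
v = √(2a·d) = √(2 × 7.448 × 42.9) = √639.038 = 25.2792 m/s.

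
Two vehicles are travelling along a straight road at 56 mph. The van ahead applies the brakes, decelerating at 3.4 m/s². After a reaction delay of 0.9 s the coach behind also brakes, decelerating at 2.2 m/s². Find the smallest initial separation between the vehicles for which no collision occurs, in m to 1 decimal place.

56 mph × 0.44704 = 25.0342 m/s.
Leader travels v²/(2a_L) = 626.711 / 6.800 = 92.163 m before stopping.
Follower covers v·t_r = 25.0342 × 0.9 = 22.531 m while reacting, then v²/(2a_F) = 626.711 / 4.400 = 142.434 m while braking, for a total of 22.531 + 142.434 = 164.965 m.
Since a_F ≤ a_L and the follower starts braking later, the follower is never slower than the leader, so the closest approach is when both have stopped.
Minimum gap = 164.965 − 92.163 = 72.802 m.

Minimum gap ≈ 72.8 m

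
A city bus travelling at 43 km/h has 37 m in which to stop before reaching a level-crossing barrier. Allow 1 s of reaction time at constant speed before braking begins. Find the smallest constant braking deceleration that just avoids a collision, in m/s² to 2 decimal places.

Required deceleration ≈ 2.85 m/s²

43 km/h ÷ 3.6 = 11.9444 m/s.
Distance covered during reaction = 11.9444 × 1 = 11.944 m.
Distance available for braking: 37 − 11.944 = 25.056 m.
v² = 2a·d ⇒ a = v²/(2d) = 11.9444² / (2 × 25.056) = 142.669 / 50.112 = 2.8470 m/s².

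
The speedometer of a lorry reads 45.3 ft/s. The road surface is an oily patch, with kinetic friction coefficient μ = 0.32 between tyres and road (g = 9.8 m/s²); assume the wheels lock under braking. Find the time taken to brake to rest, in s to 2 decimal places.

Braking time ≈ 4.40 s

45.3 ft/s × 0.3048 = 13.8074 m/s.
a = μg = 0.32 × 9.8 = 3.136 m/s².
Braking time = v/a = 13.8074 / 3.136 = 4.403 s.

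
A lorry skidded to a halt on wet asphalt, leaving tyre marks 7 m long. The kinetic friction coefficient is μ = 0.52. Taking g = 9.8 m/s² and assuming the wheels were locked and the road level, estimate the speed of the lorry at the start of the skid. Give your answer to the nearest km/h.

Initial speed ≈ 30 km/h

Deceleration a = μg = 0.52 × 9.8 = 5.096 m/s².
v = √(2a·d) = √(2 × 5.096 × 7) = √71.344 = 8.4465 m/s.
= 8.4465 × 3.6 = 30.407 km/h.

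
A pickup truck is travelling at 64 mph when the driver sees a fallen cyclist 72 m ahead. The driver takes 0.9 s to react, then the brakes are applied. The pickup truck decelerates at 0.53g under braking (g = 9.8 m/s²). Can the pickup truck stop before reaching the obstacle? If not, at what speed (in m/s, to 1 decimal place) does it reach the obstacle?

64 mph × 0.44704 = 28.6106 m/s.
a = 0.53 × 9.8 = 5.194 m/s².
Reaction distance = 28.6106 × 0.9 = 25.750 m.
Braking distance needed to stop: v²/(2a) = 818.566 / 10.388 = 78.799 m, so total needed = 25.750 + 78.799 = 104.549 m > 72 m — it cannot stop.
Distance remaining when braking begins: 72 − 25.750 = 46.250 m.
v² = v₀² − 2a·d = 818.566 − 2 × 5.194 × 46.250 = 338.121 m²/s².
v = √338.121 = 18.388 m/s.

No — it strikes the obstacle at 18.4 m/s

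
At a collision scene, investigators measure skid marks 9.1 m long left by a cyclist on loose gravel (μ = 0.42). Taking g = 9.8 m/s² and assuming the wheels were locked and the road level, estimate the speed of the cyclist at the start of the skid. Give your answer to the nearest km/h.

Deceleration a = μg = 0.42 × 9.8 = 4.116 m/s².
v = √(2a·d) = √(2 × 4.116 × 9.1) = √74.911 = 8.6551 m/s.
= 8.6551 × 3.6 = 31.158 km/h.

Initial speed ≈ 31 km/h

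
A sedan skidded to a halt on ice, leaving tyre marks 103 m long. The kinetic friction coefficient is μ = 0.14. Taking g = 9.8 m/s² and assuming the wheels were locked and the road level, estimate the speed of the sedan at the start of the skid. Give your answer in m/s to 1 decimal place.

Initial speed ≈ 16.8 m/s

Deceleration a = μg = 0.14 × 9.8 = 1.372 m/s².
v = √(2a·d) = √(2 × 1.372 × 103) = √282.632 = 16.8117 m/s.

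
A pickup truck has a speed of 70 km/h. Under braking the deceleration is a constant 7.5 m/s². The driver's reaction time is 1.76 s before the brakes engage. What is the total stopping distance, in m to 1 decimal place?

70 km/h ÷ 3.6 = 19.4444 m/s.
Reaction distance = v·t_r = 19.4444 × 1.76 = 34.222 m.
Braking distance = v²/(2a) = 19.4444² / (2 × 7.500) = 378.085 / 15.000 = 25.206 m.
Total = 34.222 + 25.206 = 59.428 m.

Total stopping distance ≈ 59.4 m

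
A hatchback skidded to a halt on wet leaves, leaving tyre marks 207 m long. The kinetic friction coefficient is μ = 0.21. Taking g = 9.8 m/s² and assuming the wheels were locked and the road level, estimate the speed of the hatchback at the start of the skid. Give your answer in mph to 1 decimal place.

Initial speed ≈ 65.3 mph

Deceleration a = μg = 0.21 × 9.8 = 2.058 m/s².
v = √(2a·d) = √(2 × 2.058 × 207) = √852.012 = 29.1892 m/s.
= 29.1892 ÷ 0.44704 = 65.294 mph.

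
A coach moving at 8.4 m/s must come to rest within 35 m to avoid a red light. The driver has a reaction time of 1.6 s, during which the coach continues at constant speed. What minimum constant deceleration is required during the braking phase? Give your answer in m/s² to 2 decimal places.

Required deceleration ≈ 1.64 m/s²

Distance covered during reaction = 8.4000 × 1.6 = 13.440 m.
Distance available for braking: 35 − 13.440 = 21.560 m.
v² = 2a·d ⇒ a = v²/(2d) = 8.4000² / (2 × 21.560) = 70.560 / 43.120 = 1.6364 m/s².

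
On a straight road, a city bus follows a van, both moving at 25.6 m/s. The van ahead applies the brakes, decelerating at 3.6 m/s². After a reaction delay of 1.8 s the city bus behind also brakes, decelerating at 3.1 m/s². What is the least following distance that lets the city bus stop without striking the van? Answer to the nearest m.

Leader travels v²/(2a_L) = 655.360 / 7.200 = 91.022 m before stopping.
Follower covers v·t_r = 25.6000 × 1.8 = 46.080 m while reacting, then v²/(2a_F) = 655.360 / 6.200 = 105.703 m while braking, for a total of 46.080 + 105.703 = 151.783 m.
Since a_F ≤ a_L and the follower starts braking later, the follower is never slower than the leader, so the closest approach is when both have stopped.
Minimum gap = 151.783 − 91.022 = 60.761 m.

Minimum gap ≈ 61 m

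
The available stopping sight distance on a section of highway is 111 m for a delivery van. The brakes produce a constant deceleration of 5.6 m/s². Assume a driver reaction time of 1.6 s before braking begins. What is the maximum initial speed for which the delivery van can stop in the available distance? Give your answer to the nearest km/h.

Maximum speed ≈ 99 km/h

Stopping distance: v·t_r + v²/(2a) = 111 with t_r = 1.6 s and a = 5.600 m/s².
So v² + 17.920 v − 1243.20 = 0.
Positive root: v = −a·t_r + √((a·t_r)² + 2a·d) = −8.960 + √(80.282 + 1243.20) = 27.4197 m/s.
27.4197 m/s × 3.6 = 98.711 km/h.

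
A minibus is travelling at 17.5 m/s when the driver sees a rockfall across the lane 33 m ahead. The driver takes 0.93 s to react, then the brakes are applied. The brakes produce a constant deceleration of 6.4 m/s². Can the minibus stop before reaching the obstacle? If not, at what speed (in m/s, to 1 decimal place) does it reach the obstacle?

No — it strikes the obstacle at 9.6 m/s

Reaction distance = 17.5000 × 0.93 = 16.275 m.
Braking distance needed to stop: v²/(2a) = 306.250 / 12.800 = 23.926 m, so total needed = 16.275 + 23.926 = 40.201 m > 33 m — it cannot stop.
Distance remaining when braking begins: 33 − 16.275 = 16.725 m.
v² = v₀² − 2a·d = 306.250 − 2 × 6.400 × 16.725 = 92.170 m²/s².
v = √92.170 = 9.601 m/s.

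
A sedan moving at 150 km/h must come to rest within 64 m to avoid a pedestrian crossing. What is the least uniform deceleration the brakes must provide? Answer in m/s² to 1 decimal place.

Required deceleration ≈ 13.6 m/s²

150 km/h ÷ 3.6 = 41.6667 m/s.
v² = 2a·d ⇒ a = v²/(2d) = 41.6667² / (2 × 64.000) = 1736.114 / 128.000 = 13.5634 m/s².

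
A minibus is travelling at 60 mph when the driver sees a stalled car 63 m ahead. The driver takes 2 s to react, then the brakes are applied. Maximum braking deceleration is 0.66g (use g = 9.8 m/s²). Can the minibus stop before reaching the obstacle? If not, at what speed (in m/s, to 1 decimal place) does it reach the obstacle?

No — it strikes the obstacle at 24.5 m/s

60 mph × 0.44704 = 26.8224 m/s.
a = 0.66 × 9.8 = 6.468 m/s².
Reaction distance = 26.8224 × 2 = 53.645 m.
Braking distance needed to stop: v²/(2a) = 719.441 / 12.936 = 55.615 m, so total needed = 53.645 + 55.615 = 109.260 m > 63 m — it cannot stop.
Distance remaining when braking begins: 63 − 53.645 = 9.355 m.
v² = v₀² − 2a·d = 719.441 − 2 × 6.468 × 9.355 = 598.425 m²/s².
v = √598.425 = 24.463 m/s.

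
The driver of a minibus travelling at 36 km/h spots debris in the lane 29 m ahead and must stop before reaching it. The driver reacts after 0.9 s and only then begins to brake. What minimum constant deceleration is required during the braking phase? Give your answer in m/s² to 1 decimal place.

Required deceleration ≈ 2.5 m/s²

36 km/h ÷ 3.6 = 10.0000 m/s.
Distance covered during reaction = 10.0000 × 0.9 = 9.000 m.
Distance available for braking: 29 − 9.000 = 20.000 m.
v² = 2a·d ⇒ a = v²/(2d) = 10.0000² / (2 × 20.000) = 100.000 / 40.000 = 2.5000 m/s².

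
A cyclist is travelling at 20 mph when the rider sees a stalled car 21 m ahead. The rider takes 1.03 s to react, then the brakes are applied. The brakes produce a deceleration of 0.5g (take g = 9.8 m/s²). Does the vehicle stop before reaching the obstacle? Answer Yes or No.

20 mph × 0.44704 = 8.9408 m/s.
a = 0.5 × 9.8 = 4.900 m/s².
Reaction distance = 8.9408 × 1.03 = 9.209 m.
Braking distance = v²/(2a) = 79.938 / 9.800 = 8.157 m.
Total stopping distance = 9.209 + 8.157 = 17.366 m, vs 21 m available — it stops with 21 − 17.366 = 3.634 m to spare.

Yes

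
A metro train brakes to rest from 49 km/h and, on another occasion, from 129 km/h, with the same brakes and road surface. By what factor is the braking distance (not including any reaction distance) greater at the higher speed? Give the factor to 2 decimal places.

Braking distance d = v²/(2a), so with a fixed, d ∝ v².
Factor = (129/49)² = 2.6327² = 6.9311.

Factor ≈ 6.93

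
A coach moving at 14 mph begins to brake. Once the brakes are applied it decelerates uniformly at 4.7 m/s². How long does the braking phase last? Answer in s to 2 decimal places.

Braking time ≈ 1.33 s

14 mph × 0.44704 = 6.2586 m/s.
Braking time = v/a = 6.2586 / 4.700 = 1.332 s.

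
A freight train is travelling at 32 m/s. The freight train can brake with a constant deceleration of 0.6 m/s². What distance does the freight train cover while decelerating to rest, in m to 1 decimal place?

Braking distance ≈ 853.3 m

Braking distance = v²/(2a) = 32.0000² / (2 × 0.600) = 1024.000 / 1.200 = 853.333 m.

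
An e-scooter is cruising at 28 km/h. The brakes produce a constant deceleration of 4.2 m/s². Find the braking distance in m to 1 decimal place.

Braking distance ≈ 7.2 m

28 km/h ÷ 3.6 = 7.7778 m/s.
Braking distance = v²/(2a) = 7.7778² / (2 × 4.200) = 60.494 / 8.400 = 7.202 m.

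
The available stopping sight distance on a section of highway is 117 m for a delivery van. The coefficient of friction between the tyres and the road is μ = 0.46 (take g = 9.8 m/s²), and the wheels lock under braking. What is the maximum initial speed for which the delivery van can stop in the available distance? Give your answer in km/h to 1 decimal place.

Maximum speed ≈ 116.9 km/h

a = μg = 0.46 × 9.8 = 4.508 m/s².
v²/(2a) = d ⇒ v = √(2 × 4.508 × 117) = √1054.87 = 32.4788 m/s.
32.4788 m/s × 3.6 = 116.924 km/h.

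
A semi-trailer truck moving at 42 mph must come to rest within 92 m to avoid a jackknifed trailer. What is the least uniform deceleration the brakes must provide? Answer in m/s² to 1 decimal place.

Required deceleration ≈ 1.9 m/s²

42 mph × 0.44704 = 18.7757 m/s.
v² = 2a·d ⇒ a = v²/(2d) = 18.7757² / (2 × 92.000) = 352.527 / 184.000 = 1.9159 m/s².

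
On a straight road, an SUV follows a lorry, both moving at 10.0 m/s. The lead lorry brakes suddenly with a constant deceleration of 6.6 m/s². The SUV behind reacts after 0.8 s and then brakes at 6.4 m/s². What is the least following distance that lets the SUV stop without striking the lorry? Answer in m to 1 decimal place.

Leader travels v²/(2a_L) = 100.000 / 13.200 = 7.576 m before stopping.
Follower covers v·t_r = 10.0000 × 0.8 = 8.000 m while reacting, then v²/(2a_F) = 100.000 / 12.800 = 7.812 m while braking, for a total of 8.000 + 7.812 = 15.812 m.
Since a_F ≤ a_L and the follower starts braking later, the follower is never slower than the leader, so the closest approach is when both have stopped.
Minimum gap = 15.812 − 7.576 = 8.236 m.

Minimum gap ≈ 8.2 m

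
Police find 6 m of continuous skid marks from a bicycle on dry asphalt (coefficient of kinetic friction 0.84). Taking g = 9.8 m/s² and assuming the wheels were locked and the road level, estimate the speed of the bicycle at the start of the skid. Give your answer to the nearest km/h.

Deceleration a = μg = 0.84 × 9.8 = 8.232 m/s².
v = √(2a·d) = √(2 × 8.232 × 6) = √98.784 = 9.9390 m/s.
= 9.9390 × 3.6 = 35.780 km/h.

Initial speed ≈ 36 km/h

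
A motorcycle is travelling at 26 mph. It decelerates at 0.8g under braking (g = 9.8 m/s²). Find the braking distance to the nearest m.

26 mph × 0.44704 = 11.6230 m/s.
a = 0.8 × 9.8 = 7.840 m/s².
Braking distance = v²/(2a) = 11.6230² / (2 × 7.840) = 135.094 / 15.680 = 8.616 m.

Braking distance ≈ 9 m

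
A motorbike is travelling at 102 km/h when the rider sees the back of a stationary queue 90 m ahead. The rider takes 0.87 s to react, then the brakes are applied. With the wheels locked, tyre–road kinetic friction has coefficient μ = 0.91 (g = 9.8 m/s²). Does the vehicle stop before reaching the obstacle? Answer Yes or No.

Yes

102 km/h ÷ 3.6 = 28.3333 m/s.
a = μg = 0.91 × 9.8 = 8.918 m/s².
Reaction distance = 28.3333 × 0.87 = 24.650 m.
Braking distance = v²/(2a) = 802.776 / 17.836 = 45.009 m.
Total stopping distance = 24.650 + 45.009 = 69.659 m, vs 90 m available — it stops with 90 − 69.659 = 20.341 m to spare.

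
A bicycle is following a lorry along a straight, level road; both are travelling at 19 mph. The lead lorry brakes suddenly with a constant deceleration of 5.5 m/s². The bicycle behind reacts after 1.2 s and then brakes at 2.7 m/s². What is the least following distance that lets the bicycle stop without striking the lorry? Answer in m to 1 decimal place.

Minimum gap ≈ 17.0 m

19 mph × 0.44704 = 8.4938 m/s.
Leader travels v²/(2a_L) = 72.145 / 11.000 = 6.559 m before stopping.
Follower covers v·t_r = 8.4938 × 1.2 = 10.193 m while reacting, then v²/(2a_F) = 72.145 / 5.400 = 13.360 m while braking, for a total of 10.193 + 13.360 = 23.553 m.
Since a_F ≤ a_L and the follower starts braking later, the follower is never slower than the leader, so the closest approach is when both have stopped.
Minimum gap = 23.553 − 6.559 = 16.994 m.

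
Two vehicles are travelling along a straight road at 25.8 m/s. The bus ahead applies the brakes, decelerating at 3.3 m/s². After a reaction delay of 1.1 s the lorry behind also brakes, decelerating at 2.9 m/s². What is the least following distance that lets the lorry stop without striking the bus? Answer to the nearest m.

Leader travels v²/(2a_L) = 665.640 / 6.600 = 100.855 m before stopping.
Follower covers v·t_r = 25.8000 × 1.1 = 28.380 m while reacting, then v²/(2a_F) = 665.640 / 5.800 = 114.766 m while braking, for a total of 28.380 + 114.766 = 143.146 m.
Since a_F ≤ a_L and the follower starts braking later, the follower is never slower than the leader, so the closest approach is when both have stopped.
Minimum gap = 143.146 − 100.855 = 42.291 m.

Minimum gap ≈ 42 m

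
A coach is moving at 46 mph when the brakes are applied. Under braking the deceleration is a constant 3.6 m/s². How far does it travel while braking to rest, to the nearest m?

46 mph × 0.44704 = 20.5638 m/s.
Braking distance = v²/(2a) = 20.5638² / (2 × 3.600) = 422.870 / 7.200 = 58.732 m.

Braking distance ≈ 59 m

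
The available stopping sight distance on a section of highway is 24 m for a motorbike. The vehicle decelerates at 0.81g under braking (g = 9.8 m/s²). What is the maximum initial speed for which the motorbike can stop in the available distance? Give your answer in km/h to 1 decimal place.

Maximum speed ≈ 70.3 km/h

a = 0.81 × 9.8 = 7.938 m/s².
v²/(2a) = d ⇒ v = √(2 × 7.938 × 24) = √381.02 = 19.5197 m/s.
19.5197 m/s × 3.6 = 70.271 km/h.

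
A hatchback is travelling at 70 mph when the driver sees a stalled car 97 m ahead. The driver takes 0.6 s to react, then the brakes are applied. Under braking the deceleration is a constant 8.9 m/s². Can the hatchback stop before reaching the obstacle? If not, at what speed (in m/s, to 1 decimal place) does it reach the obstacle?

Yes — it stops about 23.2 m short of the obstacle, so it never reaches it

70 mph × 0.44704 = 31.2928 m/s.
Reaction distance = 31.2928 × 0.6 = 18.776 m.
Braking distance = v²/(2a) = 979.239 / 17.800 = 55.013 m.
Total stopping distance = 18.776 + 55.013 = 73.789 m, vs 97 m available — it stops with 97 − 73.789 = 23.211 m to spare.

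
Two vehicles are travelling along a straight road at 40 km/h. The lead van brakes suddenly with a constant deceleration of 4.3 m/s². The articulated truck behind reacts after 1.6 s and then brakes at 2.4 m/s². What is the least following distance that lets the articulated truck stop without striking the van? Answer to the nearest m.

Minimum gap ≈ 29 m

40 km/h ÷ 3.6 = 11.1111 m/s.
Leader travels v²/(2a_L) = 123.457 / 8.600 = 14.355 m before stopping.
Follower covers v·t_r = 11.1111 × 1.6 = 17.778 m while reacting, then v²/(2a_F) = 123.457 / 4.800 = 25.720 m while braking, for a total of 17.778 + 25.720 = 43.498 m.
Since a_F ≤ a_L and the follower starts braking later, the follower is never slower than the leader, so the closest approach is when both have stopped.
Minimum gap = 43.498 − 14.355 = 29.143 m.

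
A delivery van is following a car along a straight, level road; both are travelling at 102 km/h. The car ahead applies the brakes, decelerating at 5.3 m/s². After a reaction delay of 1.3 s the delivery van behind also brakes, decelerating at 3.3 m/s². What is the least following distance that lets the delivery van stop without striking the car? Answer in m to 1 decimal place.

Minimum gap ≈ 82.7 m

102 km/h ÷ 3.6 = 28.3333 m/s.
Leader travels v²/(2a_L) = 802.776 / 10.600 = 75.734 m before stopping.
Follower covers v·t_r = 28.3333 × 1.3 = 36.833 m while reacting, then v²/(2a_F) = 802.776 / 6.600 = 121.633 m while braking, for a total of 36.833 + 121.633 = 158.466 m.
Since a_F ≤ a_L and the follower starts braking later, the follower is never slower than the leader, so the closest approach is when both have stopped.
Minimum gap = 158.466 − 75.734 = 82.732 m.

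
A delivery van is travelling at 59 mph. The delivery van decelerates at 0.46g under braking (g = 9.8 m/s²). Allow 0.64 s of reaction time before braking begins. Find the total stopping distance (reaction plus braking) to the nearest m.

59 mph × 0.44704 = 26.3754 m/s.
a = 0.46 × 9.8 = 4.508 m/s².
Reaction distance = v·t_r = 26.3754 × 0.64 = 16.880 m.
Braking distance = v²/(2a) = 26.3754² / (2 × 4.508) = 695.662 / 9.016 = 77.159 m.
Total = 16.880 + 77.159 = 94.039 m.

Total stopping distance ≈ 94 m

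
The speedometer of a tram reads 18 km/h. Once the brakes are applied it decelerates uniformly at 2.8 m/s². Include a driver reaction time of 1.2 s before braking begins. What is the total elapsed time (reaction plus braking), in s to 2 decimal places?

Total time ≈ 2.99 s

18 km/h ÷ 3.6 = 5.0000 m/s.
Braking time = v/a = 5.0000 / 2.800 = 1.786 s.
Total = 1.2 + 1.786 = 2.986 s.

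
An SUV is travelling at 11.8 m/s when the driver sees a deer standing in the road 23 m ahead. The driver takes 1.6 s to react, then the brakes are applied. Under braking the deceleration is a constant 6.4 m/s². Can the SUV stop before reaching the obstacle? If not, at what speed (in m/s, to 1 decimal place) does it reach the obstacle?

No — it strikes the obstacle at 9.3 m/s

Reaction distance = 11.8000 × 1.6 = 18.880 m.
Braking distance needed to stop: v²/(2a) = 139.240 / 12.800 = 10.878 m, so total needed = 18.880 + 10.878 = 29.758 m > 23 m — it cannot stop.
Distance remaining when braking begins: 23 − 18.880 = 4.120 m.
v² = v₀² − 2a·d = 139.240 − 2 × 6.400 × 4.120 = 86.504 m²/s².
v = √86.504 = 9.301 m/s.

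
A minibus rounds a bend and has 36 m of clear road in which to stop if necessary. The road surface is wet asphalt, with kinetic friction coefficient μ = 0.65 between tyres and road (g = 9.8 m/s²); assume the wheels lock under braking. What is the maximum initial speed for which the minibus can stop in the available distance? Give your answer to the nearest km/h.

a = μg = 0.65 × 9.8 = 6.370 m/s².
v²/(2a) = d ⇒ v = √(2 × 6.370 × 36) = √458.64 = 21.4159 m/s.
21.4159 m/s × 3.6 = 77.097 km/h.

Maximum speed ≈ 77 km/h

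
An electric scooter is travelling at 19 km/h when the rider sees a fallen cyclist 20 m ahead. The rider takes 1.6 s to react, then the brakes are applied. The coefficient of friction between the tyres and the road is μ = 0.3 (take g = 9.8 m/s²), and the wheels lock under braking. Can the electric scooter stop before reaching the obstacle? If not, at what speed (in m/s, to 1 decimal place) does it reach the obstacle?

Yes — it stops about 6.8 m short of the obstacle, so it never reaches it

19 km/h ÷ 3.6 = 5.2778 m/s.
a = μg = 0.3 × 9.8 = 2.940 m/s².
Reaction distance = 5.2778 × 1.6 = 8.444 m.
Braking distance = v²/(2a) = 27.855 / 5.880 = 4.737 m.
Total stopping distance = 8.444 + 4.737 = 13.181 m, vs 20 m available — it stops with 20 − 13.181 = 6.819 m to spare.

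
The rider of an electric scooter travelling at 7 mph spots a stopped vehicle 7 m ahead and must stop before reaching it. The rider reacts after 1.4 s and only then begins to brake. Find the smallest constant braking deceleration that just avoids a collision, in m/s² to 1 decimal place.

7 mph × 0.44704 = 3.1293 m/s.
Distance covered during reaction = 3.1293 × 1.4 = 4.381 m.
Distance available for braking: 7 − 4.381 = 2.619 m.
v² = 2a·d ⇒ a = v²/(2d) = 3.1293² / (2 × 2.619) = 9.793 / 5.238 = 1.8696 m/s².

Required deceleration ≈ 1.9 m/s²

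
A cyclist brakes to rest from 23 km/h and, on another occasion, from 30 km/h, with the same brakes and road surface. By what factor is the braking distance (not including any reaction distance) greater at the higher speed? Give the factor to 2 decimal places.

Factor ≈ 1.70

Braking distance d = v²/(2a), so with a fixed, d ∝ v².
Factor = (30/23)² = 1.3043² = 1.7012.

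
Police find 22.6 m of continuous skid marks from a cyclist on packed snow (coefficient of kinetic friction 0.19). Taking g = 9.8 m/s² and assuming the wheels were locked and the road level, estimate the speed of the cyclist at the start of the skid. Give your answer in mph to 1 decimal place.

Initial speed ≈ 20.5 mph

Deceleration a = μg = 0.19 × 9.8 = 1.862 m/s².
v = √(2a·d) = √(2 × 1.862 × 22.6) = √84.162 = 9.1740 m/s.
= 9.1740 ÷ 0.44704 = 20.522 mph.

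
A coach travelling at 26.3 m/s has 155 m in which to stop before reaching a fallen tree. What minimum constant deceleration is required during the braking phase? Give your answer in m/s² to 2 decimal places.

v² = 2a·d ⇒ a = v²/(2d) = 26.3000² / (2 × 155.000) = 691.690 / 310.000 = 2.2313 m/s².

Required deceleration ≈ 2.23 m/s²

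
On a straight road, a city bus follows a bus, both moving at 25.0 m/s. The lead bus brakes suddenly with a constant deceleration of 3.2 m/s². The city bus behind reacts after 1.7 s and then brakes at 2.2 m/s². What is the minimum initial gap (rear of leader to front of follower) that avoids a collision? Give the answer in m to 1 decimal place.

Minimum gap ≈ 86.9 m

Leader travels v²/(2a_L) = 625.000 / 6.400 = 97.656 m before stopping.
Follower covers v·t_r = 25.0000 × 1.7 = 42.500 m while reacting, then v²/(2a_F) = 625.000 / 4.400 = 142.045 m while braking, for a total of 42.500 + 142.045 = 184.545 m.
Since a_F ≤ a_L and the follower starts braking later, the follower is never slower than the leader, so the closest approach is when both have stopped.
Minimum gap = 184.545 − 97.656 = 86.889 m.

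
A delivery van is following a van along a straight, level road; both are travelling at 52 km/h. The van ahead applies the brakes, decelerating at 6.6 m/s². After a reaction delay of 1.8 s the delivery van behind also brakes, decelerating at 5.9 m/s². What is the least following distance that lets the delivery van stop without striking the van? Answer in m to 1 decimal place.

Minimum gap ≈ 27.9 m

52 km/h ÷ 3.6 = 14.4444 m/s.
Leader travels v²/(2a_L) = 208.641 / 13.200 = 15.806 m before stopping.
Follower covers v·t_r = 14.4444 × 1.8 = 26.000 m while reacting, then v²/(2a_F) = 208.641 / 11.800 = 17.681 m while braking, for a total of 26.000 + 17.681 = 43.681 m.
Since a_F ≤ a_L and the follower starts braking later, the follower is never slower than the leader, so the closest approach is when both have stopped.
Minimum gap = 43.681 − 15.806 = 27.875 m.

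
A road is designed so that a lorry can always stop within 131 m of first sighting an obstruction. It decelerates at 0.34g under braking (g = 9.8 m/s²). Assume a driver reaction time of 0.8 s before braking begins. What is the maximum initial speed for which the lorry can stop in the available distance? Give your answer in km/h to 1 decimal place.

a = 0.34 × 9.8 = 3.332 m/s².
Stopping distance: v·t_r + v²/(2a) = 131 with t_r = 0.8 s and a = 3.332 m/s².
So v² + 5.331 v − 872.98 = 0.
Positive root: v = −a·t_r + √((a·t_r)² + 2a·d) = −2.666 + √(7.108 + 872.98) = 27.0003 m/s.
27.0003 m/s × 3.6 = 97.201 km/h.

Maximum speed ≈ 97.2 km/h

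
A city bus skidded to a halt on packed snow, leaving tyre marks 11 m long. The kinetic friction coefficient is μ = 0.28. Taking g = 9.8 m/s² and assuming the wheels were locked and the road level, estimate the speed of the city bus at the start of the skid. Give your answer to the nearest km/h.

Deceleration a = μg = 0.28 × 9.8 = 2.744 m/s².
v = √(2a·d) = √(2 × 2.744 × 11) = √60.368 = 7.7697 m/s.
= 7.7697 × 3.6 = 27.971 km/h.

Initial speed ≈ 28 km/h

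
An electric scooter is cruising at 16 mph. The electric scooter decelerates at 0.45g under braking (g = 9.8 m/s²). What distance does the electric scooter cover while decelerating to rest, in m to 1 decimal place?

Braking distance ≈ 5.8 m

16 mph × 0.44704 = 7.1526 m/s.
a = 0.45 × 9.8 = 4.410 m/s².
Braking distance = v²/(2a) = 7.1526² / (2 × 4.410) = 51.160 / 8.820 = 5.800 m.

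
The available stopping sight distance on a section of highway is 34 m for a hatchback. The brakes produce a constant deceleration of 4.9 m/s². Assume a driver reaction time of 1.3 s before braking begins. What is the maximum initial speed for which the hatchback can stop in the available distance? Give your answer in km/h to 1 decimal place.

Stopping distance: v·t_r + v²/(2a) = 34 with t_r = 1.3 s and a = 4.900 m/s².
So v² + 12.740 v − 333.20 = 0.
Positive root: v = −a·t_r + √((a·t_r)² + 2a·d) = −6.370 + √(40.577 + 333.20) = 12.9633 m/s.
12.9633 m/s × 3.6 = 46.668 km/h.

Maximum speed ≈ 46.7 km/h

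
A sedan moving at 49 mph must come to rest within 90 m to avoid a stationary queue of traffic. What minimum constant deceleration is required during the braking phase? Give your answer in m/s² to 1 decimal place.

49 mph × 0.44704 = 21.9050 m/s.
v² = 2a·d ⇒ a = v²/(2d) = 21.9050² / (2 × 90.000) = 479.829 / 180.000 = 2.6657 m/s².

Required deceleration ≈ 2.7 m/s²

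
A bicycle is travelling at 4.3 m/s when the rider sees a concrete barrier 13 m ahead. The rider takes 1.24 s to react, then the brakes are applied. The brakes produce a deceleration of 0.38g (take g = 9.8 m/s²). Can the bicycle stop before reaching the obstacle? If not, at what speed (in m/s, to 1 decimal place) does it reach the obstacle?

a = 0.38 × 9.8 = 3.724 m/s².
Reaction distance = 4.3000 × 1.24 = 5.332 m.
Braking distance = v²/(2a) = 18.490 / 7.448 = 2.483 m.
Total stopping distance = 5.332 + 2.483 = 7.815 m, vs 13 m available — it stops with 13 − 7.815 = 5.185 m to spare.

Yes — it stops about 5.2 m short of the obstacle, so it never reaches it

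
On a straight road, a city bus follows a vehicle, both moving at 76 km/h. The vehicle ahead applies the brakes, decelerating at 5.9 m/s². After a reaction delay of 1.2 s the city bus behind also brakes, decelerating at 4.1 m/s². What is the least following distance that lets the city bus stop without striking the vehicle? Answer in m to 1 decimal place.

76 km/h ÷ 3.6 = 21.1111 m/s.
Leader travels v²/(2a_L) = 445.679 / 11.800 = 37.769 m before stopping.
Follower covers v·t_r = 21.1111 × 1.2 = 25.333 m while reacting, then v²/(2a_F) = 445.679 / 8.200 = 54.351 m while braking, for a total of 25.333 + 54.351 = 79.684 m.
Since a_F ≤ a_L and the follower starts braking later, the follower is never slower than the leader, so the closest approach is when both have stopped.
Minimum gap = 79.684 − 37.769 = 41.915 m.

Minimum gap ≈ 41.9 m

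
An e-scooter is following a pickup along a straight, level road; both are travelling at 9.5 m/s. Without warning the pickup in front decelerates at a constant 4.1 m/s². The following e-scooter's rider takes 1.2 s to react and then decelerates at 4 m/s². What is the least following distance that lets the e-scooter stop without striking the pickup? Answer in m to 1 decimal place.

Minimum gap ≈ 11.7 m

Leader travels v²/(2a_L) = 90.250 / 8.200 = 11.006 m before stopping.
Follower covers v·t_r = 9.5000 × 1.2 = 11.400 m while reacting, then v²/(2a_F) = 90.250 / 8.000 = 11.281 m while braking, for a total of 11.400 + 11.281 = 22.681 m.
Since a_F ≤ a_L and the follower starts braking later, the follower is never slower than the leader, so the closest approach is when both have stopped.
Minimum gap = 22.681 − 11.006 = 11.675 m.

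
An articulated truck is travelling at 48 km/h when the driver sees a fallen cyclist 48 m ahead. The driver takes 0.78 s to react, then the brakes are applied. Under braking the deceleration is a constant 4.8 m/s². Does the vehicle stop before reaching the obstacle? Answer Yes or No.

48 km/h ÷ 3.6 = 13.3333 m/s.
Reaction distance = 13.3333 × 0.78 = 10.400 m.
Braking distance = v²/(2a) = 177.777 / 9.600 = 18.518 m.
Total stopping distance = 10.400 + 18.518 = 28.918 m, vs 48 m available — it stops with 48 − 28.918 = 19.082 m to spare.

Yes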